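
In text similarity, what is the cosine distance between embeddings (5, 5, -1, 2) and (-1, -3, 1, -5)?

With u = (5, 5, -1, 2), v = (-1, -3, 1, -5):
u·v = 5·(-1) + 5·(-3) + (-1)·1 + 2·(-5) = (-5) + (-15) + (-1) + (-10) = -31.
|u| = √(5² + 5² + (-1)² + 2²) = √55, |v| = √((-1)² + (-3)² + 1² + (-5)²) = √36, so |u||v| = √(55·36) = √1980.
cos θ = (u·v)/(|u||v|) = -31/√1980 ≈ -0.6967
Cosine distance = 1 - cos θ ≈ 1 - (-0.6967) = 1.6967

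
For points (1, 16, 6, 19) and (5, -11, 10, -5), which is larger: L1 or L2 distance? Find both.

L1 = |1 - 5| + |16 - (-11)| + |6 - 10| + |19 - (-5)| = 4 + 27 + 4 + 24 = 59
L2 = √(4² + 27² + 4² + 24²) = √1337 ≈ 36.565
L1 ≥ L2 always (equality iff movement is along one axis); L1 > L2 here.
Ratio L1/L2 = 59/√1337 ≈ 1.6136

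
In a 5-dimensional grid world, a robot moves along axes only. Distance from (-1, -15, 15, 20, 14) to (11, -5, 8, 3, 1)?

Σ|x_i - y_i| = |-1 - 11| + |-15 - (-5)| + |15 - 8| + |20 - 3| + |14 - 1| = 12 + 10 + 7 + 17 + 13 = 59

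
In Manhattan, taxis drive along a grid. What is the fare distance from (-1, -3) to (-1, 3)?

Σ|x_i - y_i| = |-1 - (-1)| + |-3 - 3| = 0 + 6 = 6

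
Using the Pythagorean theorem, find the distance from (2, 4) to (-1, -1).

√(Σ(x_i - y_i)²) = √((2 - (-1))² + (4 - (-1))²)
= √(3² + 5²) = √(9 + 25) = √34 ≈ 5.831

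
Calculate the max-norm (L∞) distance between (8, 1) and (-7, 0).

max(|x_i - y_i|) = max(|8 - (-7)|, |1 - 0|) = max(15, 1) = 15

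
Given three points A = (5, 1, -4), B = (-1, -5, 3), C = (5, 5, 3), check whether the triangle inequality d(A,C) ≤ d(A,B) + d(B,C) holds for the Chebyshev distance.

d(A,B) = max(6, 6, 7) = 7, d(B,C) = max(6, 10, 0) = 10, d(A,C) = max(0, 4, 7) = 7.
d(A,C) = 7 ≤ 7 + 10 = 17. Triangle inequality is satisfied.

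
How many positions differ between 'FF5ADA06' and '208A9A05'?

Differing positions: 1, 2, 3, 5, 8. Hamming distance = 5.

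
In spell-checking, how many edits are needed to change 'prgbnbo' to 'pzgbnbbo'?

Let D[i][j] be the edit distance between the first i characters of 'prgbnbo' and the first j characters of 'pzgbnbbo', with D[i][0] = i, D[0][j] = j, and D[i][j] = D[i-1][j-1] if the characters match, else 1 + min(D[i-1][j], D[i][j-1], D[i-1][j-1]). Filling the table (rows: prefixes of 'prgbnbo', columns: prefixes of 'pzgbnbbo'):
     ε  p  z  g  b  n  b  b  o
  ε  0  1  2  3  4  5  6  7  8
  p  1  0  1  2  3  4  5  6  7
  r  2  1  1  2  3  4  5  6  7
  g  3  2  2  1  2  3  4  5  6
  b  4  3  3  2  1  2  3  4  5
  n  5  4  4  3  2  1  2  3  4
  b  6  5  5  4  3  2  1  2  3
  o  7  6  6  5  4  3  2  2  2
The bottom-right entry gives D[7][8] = 2, so no sequence of fewer than 2 edits works. Backtracking through the table gives one optimal edit sequence (2 edits):
  prgbnbo → pzgbnbo (sub r→z @2)
  pzgbnbo → pzgbnbbo (ins b @6)
Edit distance = 2.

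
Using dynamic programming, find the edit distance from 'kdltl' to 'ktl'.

Let D[i][j] be the edit distance between the first i characters of 'kdltl' and the first j characters of 'ktl', with D[i][0] = i, D[0][j] = j, and D[i][j] = D[i-1][j-1] if the characters match, else 1 + min(D[i-1][j], D[i][j-1], D[i-1][j-1]). Filling the table (rows: prefixes of 'kdltl', columns: prefixes of 'ktl'):
     ε  k  t  l
  ε  0  1  2  3
  k  1  0  1  2
  d  2  1  1  2
  l  3  2  2  1
  t  4  3  2  2
  l  5  4  3  2
The bottom-right entry gives D[5][3] = 2, so no sequence of fewer than 2 edits works. Backtracking through the table gives one optimal edit sequence (2 edits):
  kdltl → kltl (del d @2)
  kltl → ktl (del l @2)
Edit distance = 2.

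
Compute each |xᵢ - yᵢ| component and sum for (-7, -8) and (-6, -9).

Σ|x_i - y_i| = |-7 - (-6)| + |-8 - (-9)| = 1 + 1 = 2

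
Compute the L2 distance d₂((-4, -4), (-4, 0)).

√(Σ(x_i - y_i)²) = √((-4 - (-4))² + (-4 - 0)²)
= √(0² + (-4)²) = √(0 + 16) = √16 = 4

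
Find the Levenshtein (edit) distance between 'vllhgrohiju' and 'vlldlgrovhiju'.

Let D[i][j] be the edit distance between the first i characters of 'vllhgrohiju' and the first j characters of 'vlldlgrovhiju', with D[i][0] = i, D[0][j] = j, and D[i][j] = D[i-1][j-1] if the characters match, else 1 + min(D[i-1][j], D[i][j-1], D[i-1][j-1]). Filling the table (rows: prefixes of 'vllhgrohiju', columns: prefixes of 'vlldlgrovhiju'):
     ε  v  l  l  d  l  g  r  o  v  h  i  j  u
  ε  0  1  2  3  4  5  6  7  8  9 10 11 12 13
  v  1  0  1  2  3  4  5  6  7  8  9 10 11 12
  l  2  1  0  1  2  3  4  5  6  7  8  9 10 11
  l  3  2  1  0  1  2  3  4  5  6  7  8  9 10
  h  4  3  2  1  1  2  3  4  5  6  6  7  8  9
  g  5  4  3  2  2  2  2  3  4  5  6  7  8  9
  r  6  5  4  3  3  3  3  2  3  4  5  6  7  8
  o  7  6  5  4  4  4  4  3  2  3  4  5  6  7
  h  8  7  6  5  5  5  5  4  3  3  3  4  5  6
  i  9  8  7  6  6  6  6  5  4  4  4  3  4  5
  j 10  9  8  7  7  7  7  6  5  5  5  4  3  4
  u 11 10  9  8  8  8  8  7  6  6  6  5  4  3
The bottom-right entry gives D[11][13] = 3, so no sequence of fewer than 3 edits works. Backtracking through the table gives one optimal edit sequence (3 edits):
  vllhgrohiju → vlldhgrohiju (ins d @4)
  vlldhgrohiju → vlldlgrohiju (sub h→l @5)
  vlldlgrohiju → vlldlgrovhiju (ins v @9)
Edit distance = 3.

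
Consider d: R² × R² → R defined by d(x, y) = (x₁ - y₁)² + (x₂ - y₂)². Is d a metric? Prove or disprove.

No. The squared Euclidean distance fails the triangle inequality. Counterexample: x = (0, 0), y = (2, 3), z = (4, 6). d(x,z) = 4² + 6² = 52, but d(x,y) + d(y,z) = (2² + 3²) + (2² + 3²) = 13 + 13 = 26. Since 52 > 26, the triangle inequality is violated. (Note: √d, the ordinary Euclidean distance, IS a metric.)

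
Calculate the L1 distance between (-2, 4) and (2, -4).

Σ|x_i - y_i| = |-2 - 2| + |4 - (-4)| = 4 + 8 = 12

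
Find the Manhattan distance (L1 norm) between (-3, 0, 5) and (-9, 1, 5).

Σ|x_i - y_i| = |-3 - (-9)| + |0 - 1| + |5 - 5| = 6 + 1 + 0 = 7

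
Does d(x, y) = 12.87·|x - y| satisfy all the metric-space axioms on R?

Yes. Since |x - y| is a metric on R and 12.87 > 0, the positive scalar multiple 12.87·|x - y| is also a metric: scaling by a positive constant preserves non-negativity, identity (d=0 ⟺ |x-y|=0 ⟺ x=y), symmetry, and the triangle inequality.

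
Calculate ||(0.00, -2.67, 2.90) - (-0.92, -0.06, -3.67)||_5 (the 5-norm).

(Σ|x_i - y_i|^5)^(1/5) = (|0 - (-0.92)|^5 + |-2.67 - (-0.06)|^5 + |2.9 - (-3.67)|^5)^(1/5)
= (0.92^5 + 2.61^5 + 6.57^5)^(1/5) ≈ (0.6591 + 121.1163 + 12241.2804)^(1/5) = (12363.0558)^(1/5) ≈ 6.583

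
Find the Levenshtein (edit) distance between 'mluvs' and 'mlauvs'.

Let D[i][j] be the edit distance between the first i characters of 'mluvs' and the first j characters of 'mlauvs', with D[i][0] = i, D[0][j] = j, and D[i][j] = D[i-1][j-1] if the characters match, else 1 + min(D[i-1][j], D[i][j-1], D[i-1][j-1]). Filling the table (rows: prefixes of 'mluvs', columns: prefixes of 'mlauvs'):
     ε  m  l  a  u  v  s
  ε  0  1  2  3  4  5  6
  m  1  0  1  2  3  4  5
  l  2  1  0  1  2  3  4
  u  3  2  1  1  1  2  3
  v  4  3  2  2  2  1  2
  s  5  4  3  3  3  2  1
The bottom-right entry gives D[5][6] = 1, so no sequence of fewer than 1 edit works. Backtracking through the table gives one optimal edit sequence (1 edit):
  mluvs → mlauvs (ins a @3)
Edit distance = 1.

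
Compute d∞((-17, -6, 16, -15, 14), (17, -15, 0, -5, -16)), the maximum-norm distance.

max(|x_i - y_i|) = max(|-17 - 17|, |-6 - (-15)|, |16 - 0|, |-15 - (-5)|, |14 - (-16)|) = max(34, 9, 16, 10, 30) = 34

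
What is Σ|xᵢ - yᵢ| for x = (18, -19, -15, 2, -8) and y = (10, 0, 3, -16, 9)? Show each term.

Σ|x_i - y_i| = |18 - 10| + |-19 - 0| + |-15 - 3| + |2 - (-16)| + |-8 - 9| = 8 + 19 + 18 + 18 + 17 = 80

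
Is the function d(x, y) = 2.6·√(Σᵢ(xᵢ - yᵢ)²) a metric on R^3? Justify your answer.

Yes. The L2 (Euclidean) norm induces a metric on R^3, and multiplying a metric by a positive constant 2.6 > 0 preserves all four axioms: non-negativity (2.6·||x-y|| ≥ 0), identity (2.6·||x-y|| = 0 ⟺ ||x-y|| = 0 ⟺ x = y), symmetry (||x-y|| = ||y-x||), and the triangle inequality (2.6·||x-z|| ≤ 2.6·||x-y|| + 2.6·||y-z||). So d is a metric.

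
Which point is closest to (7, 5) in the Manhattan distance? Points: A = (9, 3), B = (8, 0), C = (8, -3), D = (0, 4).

Distances: d(A) = 4, d(B) = 6, d(C) = 9, d(D) = 8. Nearest: A = (9, 3) with distance 4.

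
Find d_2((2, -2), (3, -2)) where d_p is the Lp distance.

(Σ|x_i - y_i|^2)^(1/2) = (|2 - 3|^2 + |-2 - (-2)|^2)^(1/2)
= (1^2 + 0^2)^(1/2) = (1 + 0)^(1/2) = (1)^(1/2) = 1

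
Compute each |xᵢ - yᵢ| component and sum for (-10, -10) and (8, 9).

Σ|x_i - y_i| = |-10 - 8| + |-10 - 9| = 18 + 19 = 37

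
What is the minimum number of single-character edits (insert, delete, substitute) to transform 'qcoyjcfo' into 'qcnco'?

Let D[i][j] be the edit distance between the first i characters of 'qcoyjcfo' and the first j characters of 'qcnco', with D[i][0] = i, D[0][j] = j, and D[i][j] = D[i-1][j-1] if the characters match, else 1 + min(D[i-1][j], D[i][j-1], D[i-1][j-1]). Filling the table (rows: prefixes of 'qcoyjcfo', columns: prefixes of 'qcnco'):
     ε  q  c  n  c  o
  ε  0  1  2  3  4  5
  q  1  0  1  2  3  4
  c  2  1  0  1  2  3
  o  3  2  1  1  2  2
  y  4  3  2  2  2  3
  j  5  4  3  3  3  3
  c  6  5  4  4  3  4
  f  7  6  5  5  4  4
  o  8  7  6  6  5  4
The bottom-right entry gives D[8][5] = 4, so no sequence of fewer than 4 edits works. Backtracking through the table gives one optimal edit sequence (4 edits):
  qcoyjcfo → qcyjcfo (del o @3)
  qcyjcfo → qcjcfo (del y @3)
  qcjcfo → qcncfo (sub j→n @3)
  qcncfo → qcnco (del f @5)
Edit distance = 4.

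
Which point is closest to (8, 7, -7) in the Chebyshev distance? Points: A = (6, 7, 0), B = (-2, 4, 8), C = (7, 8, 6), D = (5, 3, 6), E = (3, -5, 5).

Distances: d(A) = 7, d(B) = 15, d(C) = 13, d(D) = 13, d(E) = 12. Nearest: A = (6, 7, 0) with distance 7.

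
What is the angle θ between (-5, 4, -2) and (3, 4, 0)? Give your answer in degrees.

With u = (-5, 4, -2), v = (3, 4, 0):
u·v = (-5)·3 + 4·4 + (-2)·0 = (-15) + 16 + 0 = 1.
|u| = √((-5)² + 4² + (-2)²) = √45, |v| = √(3² + 4² + 0²) = √25, so |u||v| = √(45·25) = √1125.
cos θ = (u·v)/(|u||v|) = 1/√1125 ≈ 0.029814
θ = arccos(0.029814) ≈ 88.29°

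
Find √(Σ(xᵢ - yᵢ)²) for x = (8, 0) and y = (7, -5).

√(Σ(x_i - y_i)²) = √((8 - 7)² + (0 - (-5))²)
= √(1² + 5²) = √(1 + 25) = √26 ≈ 5.099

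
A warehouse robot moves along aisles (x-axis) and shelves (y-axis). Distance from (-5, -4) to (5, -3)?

Σ|x_i - y_i| = |-5 - 5| + |-4 - (-3)| = 10 + 1 = 11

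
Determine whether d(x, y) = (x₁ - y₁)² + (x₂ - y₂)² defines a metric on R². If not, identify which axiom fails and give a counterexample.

No. The squared Euclidean distance fails the triangle inequality. Counterexample: x = (0, 0), y = (3, 3), z = (6, 6). d(x,z) = 6² + 6² = 72, but d(x,y) + d(y,z) = (3² + 3²) + (3² + 3²) = 18 + 18 = 36. Since 72 > 36, the triangle inequality is violated. (Note: √d, the ordinary Euclidean distance, IS a metric.)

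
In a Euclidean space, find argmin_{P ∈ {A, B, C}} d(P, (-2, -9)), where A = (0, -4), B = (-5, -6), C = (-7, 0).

Distances: d(A) ≈ 5.3852, d(B) ≈ 4.2426, d(C) ≈ 10.2956. Nearest: B = (-5, -6) with distance 4.2426.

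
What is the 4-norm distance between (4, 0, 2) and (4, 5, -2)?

(Σ|x_i - y_i|^4)^(1/4) = (|4 - 4|^4 + |0 - 5|^4 + |2 - (-2)|^4)^(1/4)
= (0^4 + 5^4 + 4^4)^(1/4) = (0 + 625 + 256)^(1/4) = (881)^(1/4) ≈ 5.4481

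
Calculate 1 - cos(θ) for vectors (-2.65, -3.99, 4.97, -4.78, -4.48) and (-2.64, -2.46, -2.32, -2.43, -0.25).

With u = (-2.65, -3.99, 4.97, -4.78, -4.48), v = (-2.64, -2.46, -2.32, -2.43, -0.25):
u·v = (-2.65)·(-2.64) + (-3.99)·(-2.46) + 4.97·(-2.32) + (-4.78)·(-2.43) + (-4.48)·(-0.25) = 6.996 + 9.8154 + (-11.5304) + 11.6154 + 1.12 = 18.0164.
|u| = √((-2.65)² + (-3.99)² + 4.97² + (-4.78)² + (-4.48)²) = √(7.0225 + 15.9201 + 24.7009 + 22.8484 + 20.0704) = √90.5623, |v| = √((-2.64)² + (-2.46)² + (-2.32)² + (-2.43)² + (-0.25)²) = √(6.9696 + 6.0516 + 5.3824 + 5.9049 + 0.0625) = √24.371.
cos θ = (u·v)/(|u||v|) = 18.0164/(√90.5623·√24.371) ≈ 0.3835
Cosine distance = 1 - cos θ ≈ 1 - 0.3835 = 0.6165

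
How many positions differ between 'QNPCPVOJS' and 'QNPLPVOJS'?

Differing positions: 4. Hamming distance = 1.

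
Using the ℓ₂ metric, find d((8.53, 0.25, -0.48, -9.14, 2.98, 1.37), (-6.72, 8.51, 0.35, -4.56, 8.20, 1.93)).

√(Σ(x_i - y_i)²) = √((8.53 - (-6.72))² + (0.25 - 8.51)² + (-0.48 - 0.35)² + (-9.14 - (-4.56))² + (2.98 - 8.2)² + (1.37 - 1.93)²)
= √(15.25² + (-8.26)² + (-0.83)² + (-4.58)² + (-5.22)² + (-0.56)²) = √(232.5625 + 68.2276 + 0.6889 + 20.9764 + 27.2484 + 0.3136) = √350.0174 ≈ 18.7088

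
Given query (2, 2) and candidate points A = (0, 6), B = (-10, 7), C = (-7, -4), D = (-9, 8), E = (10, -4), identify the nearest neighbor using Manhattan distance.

Distances: d(A) = 6, d(B) = 17, d(C) = 15, d(D) = 17, d(E) = 14. Nearest: A = (0, 6) with distance 6.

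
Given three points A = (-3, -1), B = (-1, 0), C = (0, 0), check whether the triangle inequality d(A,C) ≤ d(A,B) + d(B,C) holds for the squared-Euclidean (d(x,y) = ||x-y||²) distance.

d(A,B) = 2² + 1² = 5, d(B,C) = 1² + 0² = 1, d(A,C) = 3² + 1² = 10.
d(A,C) = 10 > 5 + 1 = 6. Triangle inequality is VIOLATED. (Squared-Euclidean is not a metric — this is a counterexample.)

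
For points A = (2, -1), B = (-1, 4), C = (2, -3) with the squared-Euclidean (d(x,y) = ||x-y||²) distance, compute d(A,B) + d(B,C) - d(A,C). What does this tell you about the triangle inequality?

d(A,B) = 3² + 5² = 34, d(B,C) = 3² + 7² = 58, d(A,C) = 0² + 2² = 4.
d(A,B) + d(B,C) - d(A,C) = 34 + 58 - 4 = 92 - 4 = 88. This is ≥ 0, so the triangle inequality holds for these points.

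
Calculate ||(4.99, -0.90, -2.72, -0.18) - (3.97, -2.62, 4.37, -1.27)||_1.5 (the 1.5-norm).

(Σ|x_i - y_i|^1.5)^(1/1.5) = (|4.99 - 3.97|^1.5 + |-0.9 - (-2.62)|^1.5 + |-2.72 - 4.37|^1.5 + |-0.18 - (-1.27)|^1.5)^(1/1.5)
= (1.02^1.5 + 1.72^1.5 + 7.09^1.5 + 1.09^1.5)^(1/1.5) ≈ (1.0301 + 2.2558 + 18.8786 + 1.138)^(1/1.5) = (23.3025)^(1/1.5) ≈ 8.1583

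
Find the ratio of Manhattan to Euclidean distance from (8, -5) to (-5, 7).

L1 = |8 - (-5)| + |-5 - 7| = 13 + 12 = 25
L2 = √(13² + 12²) = √313 ≈ 17.6918
L1 ≥ L2 always (equality iff movement is along one axis); L1 > L2 here.
Ratio L1/L2 = 25/√313 ≈ 1.4131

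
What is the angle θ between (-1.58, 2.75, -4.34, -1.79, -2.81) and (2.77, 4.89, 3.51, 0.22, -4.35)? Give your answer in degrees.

With u = (-1.58, 2.75, -4.34, -1.79, -2.81), v = (2.77, 4.89, 3.51, 0.22, -4.35):
u·v = (-1.58)·2.77 + 2.75·4.89 + (-4.34)·3.51 + (-1.79)·0.22 + (-2.81)·(-4.35) = (-4.3766) + 13.4475 + (-15.2334) + (-0.3938) + 12.2235 = 5.6672.
|u| = √((-1.58)² + 2.75² + (-4.34)² + (-1.79)² + (-2.81)²) = √(2.4964 + 7.5625 + 18.8356 + 3.2041 + 7.8961) = √39.9947, |v| = √(2.77² + 4.89² + 3.51² + 0.22² + (-4.35)²) = √(7.6729 + 23.9121 + 12.3201 + 0.0484 + 18.9225) = √62.876.
cos θ = (u·v)/(|u||v|) = 5.6672/(√39.9947·√62.876) ≈ 0.113012
θ = arccos(0.113012) ≈ 83.51°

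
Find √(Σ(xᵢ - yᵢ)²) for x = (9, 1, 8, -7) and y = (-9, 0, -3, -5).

√(Σ(x_i - y_i)²) = √((9 - (-9))² + (1 - 0)² + (8 - (-3))² + (-7 - (-5))²)
= √(18² + 1² + 11² + (-2)²) = √(324 + 1 + 121 + 4) = √450 ≈ 21.2132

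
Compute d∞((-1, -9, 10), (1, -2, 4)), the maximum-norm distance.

max(|x_i - y_i|) = max(|-1 - 1|, |-9 - (-2)|, |10 - 4|) = max(2, 7, 6) = 7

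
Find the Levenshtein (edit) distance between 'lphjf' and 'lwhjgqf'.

Let D[i][j] be the edit distance between the first i characters of 'lphjf' and the first j characters of 'lwhjgqf', with D[i][0] = i, D[0][j] = j, and D[i][j] = D[i-1][j-1] if the characters match, else 1 + min(D[i-1][j], D[i][j-1], D[i-1][j-1]). Filling the table (rows: prefixes of 'lphjf', columns: prefixes of 'lwhjgqf'):
     ε  l  w  h  j  g  q  f
  ε  0  1  2  3  4  5  6  7
  l  1  0  1  2  3  4  5  6
  p  2  1  1  2  3  4  5  6
  h  3  2  2  1  2  3  4  5
  j  4  3  3  2  1  2  3  4
  f  5  4  4  3  2  2  3  3
The bottom-right entry gives D[5][7] = 3, so no sequence of fewer than 3 edits works. Backtracking through the table gives one optimal edit sequence (3 edits):
  lphjf → lwhjf (sub p→w @2)
  lwhjf → lwhjgf (ins g @5)
  lwhjgf → lwhjgqf (ins q @6)
Edit distance = 3.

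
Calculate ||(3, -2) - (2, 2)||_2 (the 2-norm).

(Σ|x_i - y_i|^2)^(1/2) = (|3 - 2|^2 + |-2 - 2|^2)^(1/2)
= (1^2 + 4^2)^(1/2) = (1 + 16)^(1/2) = (17)^(1/2) ≈ 4.1231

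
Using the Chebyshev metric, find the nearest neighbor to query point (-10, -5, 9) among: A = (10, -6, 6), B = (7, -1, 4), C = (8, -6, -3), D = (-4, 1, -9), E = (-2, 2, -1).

Distances: d(A) = 20, d(B) = 17, d(C) = 18, d(D) = 18, d(E) = 10. Nearest: E = (-2, 2, -1) with distance 10.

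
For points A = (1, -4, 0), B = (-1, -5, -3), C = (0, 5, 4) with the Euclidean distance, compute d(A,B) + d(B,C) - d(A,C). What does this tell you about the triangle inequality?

d(A,B) = √(2² + 1² + 3²) = √14 ≈ 3.7417, d(B,C) = √(1² + 10² + 7²) = √150 ≈ 12.2474, d(A,C) = √(1² + 9² + 4²) = √98 ≈ 9.8995.
d(A,B) + d(B,C) - d(A,C) = 3.7417 + 12.2474 - 9.8995 = 15.9891 - 9.8995 = 6.0896 (to 4 decimal places). This is ≥ 0, so the triangle inequality holds for these points.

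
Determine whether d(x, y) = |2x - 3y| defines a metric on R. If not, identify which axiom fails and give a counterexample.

No. d fails symmetry: d(8, 9) = |2·8 - 3·9| = |-11| = 11, but d(9, 8) = |2·9 - 3·8| = |-6| = 6. Since 11 ≠ 6, d(x,y) ≠ d(y,x) in general.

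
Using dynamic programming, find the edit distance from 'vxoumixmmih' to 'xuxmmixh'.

Let D[i][j] be the edit distance between the first i characters of 'vxoumixmmih' and the first j characters of 'xuxmmixh', with D[i][0] = i, D[0][j] = j, and D[i][j] = D[i-1][j-1] if the characters match, else 1 + min(D[i-1][j], D[i][j-1], D[i-1][j-1]). Filling the table (rows: prefixes of 'vxoumixmmih', columns: prefixes of 'xuxmmixh'):
     ε  x  u  x  m  m  i  x  h
  ε  0  1  2  3  4  5  6  7  8
  v  1  1  2  3  4  5  6  7  8
  x  2  1  2  2  3  4  5  6  7
  o  3  2  2  3  3  4  5  6  7
  u  4  3  2  3  4  4  5  6  7
  m  5  4  3  3  3  4  5  6  7
  i  6  5  4  4  4  4  4  5  6
  x  7  6  5  4  5  5  5  4  5
  m  8  7  6  5  4  5  6  5  5
  m  9  8  7  6  5  4  5  6  6
  i 10  9  8  7  6  5  4  5  6
  h 11 10  9  8  7  6  5  5  5
The bottom-right entry gives D[11][8] = 5, so no sequence of fewer than 5 edits works. Backtracking through the table gives one optimal edit sequence (5 edits):
  vxoumixmmih → xoumixmmih (del v @1)
  xoumixmmih → xumixmmih (del o @2)
  xumixmmih → xuixmmih (del m @3)
  xuixmmih → xuxmmih (del i @3)
  xuxmmih → xuxmmixh (ins x @7)
Edit distance = 5.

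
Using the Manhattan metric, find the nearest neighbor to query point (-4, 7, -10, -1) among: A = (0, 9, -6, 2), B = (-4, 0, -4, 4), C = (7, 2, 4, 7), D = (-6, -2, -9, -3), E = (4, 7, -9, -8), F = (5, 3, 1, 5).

Distances: d(A) = 13, d(B) = 18, d(C) = 38, d(D) = 14, d(E) = 16, d(F) = 30. Nearest: A = (0, 9, -6, 2) with distance 13.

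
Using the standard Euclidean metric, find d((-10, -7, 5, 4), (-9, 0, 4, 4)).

√(Σ(x_i - y_i)²) = √((-10 - (-9))² + (-7 - 0)² + (5 - 4)² + (4 - 4)²)
= √((-1)² + (-7)² + 1² + 0²) = √(1 + 49 + 1 + 0) = √51 ≈ 7.1414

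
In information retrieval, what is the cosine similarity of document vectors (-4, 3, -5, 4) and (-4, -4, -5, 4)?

With u = (-4, 3, -5, 4), v = (-4, -4, -5, 4):
u·v = (-4)·(-4) + 3·(-4) + (-5)·(-5) + 4·4 = 16 + (-12) + 25 + 16 = 45.
|u| = √((-4)² + 3² + (-5)² + 4²) = √66, |v| = √((-4)² + (-4)² + (-5)² + 4²) = √73, so |u||v| = √(66·73) = √4818.
cos θ = (u·v)/(|u||v|) = 45/√4818 ≈ 0.6483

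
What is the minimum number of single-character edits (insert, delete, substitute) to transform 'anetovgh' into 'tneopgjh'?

Let D[i][j] be the edit distance between the first i characters of 'anetovgh' and the first j characters of 'tneopgjh', with D[i][0] = i, D[0][j] = j, and D[i][j] = D[i-1][j-1] if the characters match, else 1 + min(D[i-1][j], D[i][j-1], D[i-1][j-1]). Filling the table (rows: prefixes of 'anetovgh', columns: prefixes of 'tneopgjh'):
     ε  t  n  e  o  p  g  j  h
  ε  0  1  2  3  4  5  6  7  8
  a  1  1  2  3  4  5  6  7  8
  n  2  2  1  2  3  4  5  6  7
  e  3  3  2  1  2  3  4  5  6
  t  4  3  3  2  2  3  4  5  6
  o  5  4  4  3  2  3  4  5  6
  v  6  5  5  4  3  3  4  5  6
  g  7  6  6  5  4  4  3  4  5
  h  8  7  7  6  5  5  4  4  4
The bottom-right entry gives D[8][8] = 4, so no sequence of fewer than 4 edits works. Backtracking through the table gives one optimal edit sequence (4 edits):
  anetovgh → tnetovgh (sub a→t @1)
  tnetovgh → tneovgh (del t @4)
  tneovgh → tneopgh (sub v→p @5)
  tneopgh → tneopgjh (ins j @7)
Edit distance = 4.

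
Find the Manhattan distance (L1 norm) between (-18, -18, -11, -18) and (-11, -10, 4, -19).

Σ|x_i - y_i| = |-18 - (-11)| + |-18 - (-10)| + |-11 - 4| + |-18 - (-19)| = 7 + 8 + 15 + 1 = 31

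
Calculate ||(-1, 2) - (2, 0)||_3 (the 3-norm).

(Σ|x_i - y_i|^3)^(1/3) = (|-1 - 2|^3 + |2 - 0|^3)^(1/3)
= (3^3 + 2^3)^(1/3) = (27 + 8)^(1/3) = (35)^(1/3) ≈ 3.2711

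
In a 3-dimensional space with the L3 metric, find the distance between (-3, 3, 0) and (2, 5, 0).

(Σ|x_i - y_i|^3)^(1/3) = (|-3 - 2|^3 + |3 - 5|^3 + |0 - 0|^3)^(1/3)
= (5^3 + 2^3 + 0^3)^(1/3) = (125 + 8 + 0)^(1/3) = (133)^(1/3) ≈ 5.1045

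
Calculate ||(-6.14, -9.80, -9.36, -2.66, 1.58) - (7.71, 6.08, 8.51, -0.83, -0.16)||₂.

√(Σ(x_i - y_i)²) = √((-6.14 - 7.71)² + (-9.8 - 6.08)² + (-9.36 - 8.51)² + (-2.66 - (-0.83))² + (1.58 - (-0.16))²)
= √((-13.85)² + (-15.88)² + (-17.87)² + (-1.83)² + 1.74²) = √(191.8225 + 252.1744 + 319.3369 + 3.3489 + 3.0276) = √769.7103 ≈ 27.7437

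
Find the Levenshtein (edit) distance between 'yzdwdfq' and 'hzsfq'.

Let D[i][j] be the edit distance between the first i characters of 'yzdwdfq' and the first j characters of 'hzsfq', with D[i][0] = i, D[0][j] = j, and D[i][j] = D[i-1][j-1] if the characters match, else 1 + min(D[i-1][j], D[i][j-1], D[i-1][j-1]). Filling the table (rows: prefixes of 'yzdwdfq', columns: prefixes of 'hzsfq'):
     ε  h  z  s  f  q
  ε  0  1  2  3  4  5
  y  1  1  2  3  4  5
  z  2  2  1  2  3  4
  d  3  3  2  2  3  4
  w  4  4  3  3  3  4
  d  5  5  4  4  4  4
  f  6  6  5  5  4  5
  q  7  7  6  6  5  4
The bottom-right entry gives D[7][5] = 4, so no sequence of fewer than 4 edits works. Backtracking through the table gives one optimal edit sequence (4 edits):
  yzdwdfq → hzdwdfq (sub y→h @1)
  hzdwdfq → hzwdfq (del d @3)
  hzwdfq → hzdfq (del w @3)
  hzdfq → hzsfq (sub d→s @3)
Edit distance = 4.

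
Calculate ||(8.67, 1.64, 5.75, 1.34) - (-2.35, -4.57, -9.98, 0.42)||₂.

√(Σ(x_i - y_i)²) = √((8.67 - (-2.35))² + (1.64 - (-4.57))² + (5.75 - (-9.98))² + (1.34 - 0.42)²)
= √(11.02² + 6.21² + 15.73² + 0.92²) = √(121.4404 + 38.5641 + 247.4329 + 0.8464) = √408.2838 ≈ 20.206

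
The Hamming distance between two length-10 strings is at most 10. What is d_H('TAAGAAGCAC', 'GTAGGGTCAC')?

Differing positions: 1, 2, 5, 6, 7. Hamming distance = 5. The maximum possible Hamming distance for length-10 strings is 10, so d_H/10 = 5/10 = 0.5.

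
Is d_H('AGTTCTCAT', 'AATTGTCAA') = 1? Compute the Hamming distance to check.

Differing positions: 2, 5, 9. Hamming distance = 3, so the claim that d_H = 1 is false.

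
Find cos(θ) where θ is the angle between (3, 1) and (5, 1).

With u = (3, 1), v = (5, 1):
u·v = 3·5 + 1·1 = 15 + 1 = 16.
|u| = √(3² + 1²) = √10, |v| = √(5² + 1²) = √26, so |u||v| = √(10·26) = √260.
cos θ = (u·v)/(|u||v|) = 16/√260 ≈ 0.9923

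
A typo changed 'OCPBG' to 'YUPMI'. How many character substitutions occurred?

Differing positions: 1, 2, 4, 5. Hamming distance = 4.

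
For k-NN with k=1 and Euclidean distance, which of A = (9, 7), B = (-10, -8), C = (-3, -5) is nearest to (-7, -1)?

Distances: d(A) ≈ 17.8885, d(B) ≈ 7.6158, d(C) ≈ 5.6569. Nearest: C = (-3, -5) with distance 5.6569.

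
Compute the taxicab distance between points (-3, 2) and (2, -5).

Σ|x_i - y_i| = |-3 - 2| + |2 - (-5)| = 5 + 7 = 12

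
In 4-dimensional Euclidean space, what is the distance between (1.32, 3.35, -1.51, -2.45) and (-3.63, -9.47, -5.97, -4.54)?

√(Σ(x_i - y_i)²) = √((1.32 - (-3.63))² + (3.35 - (-9.47))² + (-1.51 - (-5.97))² + (-2.45 - (-4.54))²)
= √(4.95² + 12.82² + 4.46² + 2.09²) = √(24.5025 + 164.3524 + 19.8916 + 4.3681) = √213.1146 ≈ 14.5984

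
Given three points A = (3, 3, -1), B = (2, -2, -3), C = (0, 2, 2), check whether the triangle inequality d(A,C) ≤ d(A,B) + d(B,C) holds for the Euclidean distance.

d(A,B) = √(1² + 5² + 2²) = √30 ≈ 5.4772, d(B,C) = √(2² + 4² + 5²) = √45 ≈ 6.7082, d(A,C) = √(3² + 1² + 3²) = √19 ≈ 4.3589.
d(A,C) ≈ 4.3589 ≤ 5.4772 + 6.7082 = 12.1854. Triangle inequality is satisfied.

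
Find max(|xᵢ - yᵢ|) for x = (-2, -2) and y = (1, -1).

max(|x_i - y_i|) = max(|-2 - 1|, |-2 - (-1)|) = max(3, 1) = 3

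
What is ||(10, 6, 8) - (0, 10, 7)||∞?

max(|x_i - y_i|) = max(|10 - 0|, |6 - 10|, |8 - 7|) = max(10, 4, 1) = 10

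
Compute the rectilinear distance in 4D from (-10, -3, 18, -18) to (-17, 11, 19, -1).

Σ|x_i - y_i| = |-10 - (-17)| + |-3 - 11| + |18 - 19| + |-18 - (-1)| = 7 + 14 + 1 + 17 = 39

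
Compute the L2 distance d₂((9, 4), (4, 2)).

√(Σ(x_i - y_i)²) = √((9 - 4)² + (4 - 2)²)
= √(5² + 2²) = √(25 + 4) = √29 ≈ 5.3852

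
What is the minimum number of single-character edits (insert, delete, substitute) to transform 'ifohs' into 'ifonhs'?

Let D[i][j] be the edit distance between the first i characters of 'ifohs' and the first j characters of 'ifonhs', with D[i][0] = i, D[0][j] = j, and D[i][j] = D[i-1][j-1] if the characters match, else 1 + min(D[i-1][j], D[i][j-1], D[i-1][j-1]). Filling the table (rows: prefixes of 'ifohs', columns: prefixes of 'ifonhs'):
     ε  i  f  o  n  h  s
  ε  0  1  2  3  4  5  6
  i  1  0  1  2  3  4  5
  f  2  1  0  1  2  3  4
  o  3  2  1  0  1  2  3
  h  4  3  2  1  1  1  2
  s  5  4  3  2  2  2  1
The bottom-right entry gives D[5][6] = 1, so no sequence of fewer than 1 edit works. Backtracking through the table gives one optimal edit sequence (1 edit):
  ifohs → ifonhs (ins n @4)
Edit distance = 1.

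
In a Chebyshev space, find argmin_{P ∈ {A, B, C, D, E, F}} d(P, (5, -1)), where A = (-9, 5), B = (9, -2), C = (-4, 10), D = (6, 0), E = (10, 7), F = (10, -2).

Distances: d(A) = 14, d(B) = 4, d(C) = 11, d(D) = 1, d(E) = 8, d(F) = 5. Nearest: D = (6, 0) with distance 1.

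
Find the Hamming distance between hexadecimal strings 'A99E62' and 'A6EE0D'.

Differing positions: 2, 3, 5, 6. Hamming distance = 4.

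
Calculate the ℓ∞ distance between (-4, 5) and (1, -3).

max(|x_i - y_i|) = max(|-4 - 1|, |5 - (-3)|) = max(5, 8) = 8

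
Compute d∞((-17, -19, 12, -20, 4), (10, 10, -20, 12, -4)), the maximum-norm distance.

max(|x_i - y_i|) = max(|-17 - 10|, |-19 - 10|, |12 - (-20)|, |-20 - 12|, |4 - (-4)|) = max(27, 29, 32, 32, 8) = 32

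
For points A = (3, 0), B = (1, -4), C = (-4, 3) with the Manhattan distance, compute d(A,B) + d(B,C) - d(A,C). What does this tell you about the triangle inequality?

d(A,B) = 2 + 4 = 6, d(B,C) = 5 + 7 = 12, d(A,C) = 7 + 3 = 10.
d(A,B) + d(B,C) - d(A,C) = 6 + 12 - 10 = 18 - 10 = 8. This is ≥ 0, so the triangle inequality holds for these points.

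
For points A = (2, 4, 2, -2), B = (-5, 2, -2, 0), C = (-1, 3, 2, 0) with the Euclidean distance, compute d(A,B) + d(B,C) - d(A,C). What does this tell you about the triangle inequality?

d(A,B) = √(7² + 2² + 4² + 2²) = √73 ≈ 8.544, d(B,C) = √(4² + 1² + 4² + 0²) = √33 ≈ 5.7446, d(A,C) = √(3² + 1² + 0² + 2²) = √14 ≈ 3.7417.
d(A,B) + d(B,C) - d(A,C) = 8.544 + 5.7446 - 3.7417 = 14.2886 - 3.7417 = 10.5469 (to 4 decimal places). This is ≥ 0, so the triangle inequality holds for these points.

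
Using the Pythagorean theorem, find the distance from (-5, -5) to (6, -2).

√(Σ(x_i - y_i)²) = √((-5 - 6)² + (-5 - (-2))²)
= √((-11)² + (-3)²) = √(121 + 9) = √130 ≈ 11.4018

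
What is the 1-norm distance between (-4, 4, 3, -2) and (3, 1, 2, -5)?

Σ|x_i - y_i| = |-4 - 3| + |4 - 1| + |3 - 2| + |-2 - (-5)| = 7 + 3 + 1 + 3 = 14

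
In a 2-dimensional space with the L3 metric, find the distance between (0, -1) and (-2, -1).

(Σ|x_i - y_i|^3)^(1/3) = (|0 - (-2)|^3 + |-1 - (-1)|^3)^(1/3)
= (2^3 + 0^3)^(1/3) = (8 + 0)^(1/3) = (8)^(1/3) = 2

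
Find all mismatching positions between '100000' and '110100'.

Differing positions: 2, 4. Hamming distance = 2.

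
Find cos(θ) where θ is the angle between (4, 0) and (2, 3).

With u = (4, 0), v = (2, 3):
u·v = 4·2 + 0·3 = 8 + 0 = 8.
|u| = √(4² + 0²) = √16, |v| = √(2² + 3²) = √13, so |u||v| = √(16·13) = √208.
cos θ = (u·v)/(|u||v|) = 8/√208 ≈ 0.5547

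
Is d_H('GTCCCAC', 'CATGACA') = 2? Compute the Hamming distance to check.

Differing positions: 1, 2, 3, 4, 5, 6, 7. Hamming distance = 7, so the claim that d_H = 2 is false.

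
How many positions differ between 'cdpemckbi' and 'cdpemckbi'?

Differing positions: none. Hamming distance = 0.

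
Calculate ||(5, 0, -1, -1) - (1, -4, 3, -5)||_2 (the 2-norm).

(Σ|x_i - y_i|^2)^(1/2) = (|5 - 1|^2 + |0 - (-4)|^2 + |-1 - 3|^2 + |-1 - (-5)|^2)^(1/2)
= (4^2 + 4^2 + 4^2 + 4^2)^(1/2) = (16 + 16 + 16 + 16)^(1/2) = (64)^(1/2) = 8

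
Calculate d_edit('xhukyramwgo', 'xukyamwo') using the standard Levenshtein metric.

Let D[i][j] be the edit distance between the first i characters of 'xhukyramwgo' and the first j characters of 'xukyamwo', with D[i][0] = i, D[0][j] = j, and D[i][j] = D[i-1][j-1] if the characters match, else 1 + min(D[i-1][j], D[i][j-1], D[i-1][j-1]). Filling the table (rows: prefixes of 'xhukyramwgo', columns: prefixes of 'xukyamwo'):
     ε  x  u  k  y  a  m  w  o
  ε  0  1  2  3  4  5  6  7  8
  x  1  0  1  2  3  4  5  6  7
  h  2  1  1  2  3  4  5  6  7
  u  3  2  1  2  3  4  5  6  7
  k  4  3  2  1  2  3  4  5  6
  y  5  4  3  2  1  2  3  4  5
  r  6  5  4  3  2  2  3  4  5
  a  7  6  5  4  3  2  3  4  5
  m  8  7  6  5  4  3  2  3  4
  w  9  8  7  6  5  4  3  2  3
  g 10  9  8  7  6  5  4  3  3
  o 11 10  9  8  7  6  5  4  3
The bottom-right entry gives D[11][8] = 3, so no sequence of fewer than 3 edits works. Backtracking through the table gives one optimal edit sequence (3 edits):
  xhukyramwgo → xukyramwgo (del h @2)
  xukyramwgo → xukyamwgo (del r @5)
  xukyamwgo → xukyamwo (del g @8)
Edit distance = 3.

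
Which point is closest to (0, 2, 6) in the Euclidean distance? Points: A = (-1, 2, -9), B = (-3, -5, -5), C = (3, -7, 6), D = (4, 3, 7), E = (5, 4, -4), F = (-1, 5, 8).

Distances: d(A) ≈ 15.0333, d(B) ≈ 13.3791, d(C) ≈ 9.4868, d(D) ≈ 4.2426, d(E) ≈ 11.3578, d(F) ≈ 3.7417. Nearest: F = (-1, 5, 8) with distance 3.7417.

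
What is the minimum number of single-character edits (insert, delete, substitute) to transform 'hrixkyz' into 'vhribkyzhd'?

Let D[i][j] be the edit distance between the first i characters of 'hrixkyz' and the first j characters of 'vhribkyzhd', with D[i][0] = i, D[0][j] = j, and D[i][j] = D[i-1][j-1] if the characters match, else 1 + min(D[i-1][j], D[i][j-1], D[i-1][j-1]). Filling the table (rows: prefixes of 'hrixkyz', columns: prefixes of 'vhribkyzhd'):
     ε  v  h  r  i  b  k  y  z  h  d
  ε  0  1  2  3  4  5  6  7  8  9 10
  h  1  1  1  2  3  4  5  6  7  8  9
  r  2  2  2  1  2  3  4  5  6  7  8
  i  3  3  3  2  1  2  3  4  5  6  7
  x  4  4  4  3  2  2  3  4  5  6  7
  k  5  5  5  4  3  3  2  3  4  5  6
  y  6  6  6  5  4  4  3  2  3  4  5
  z  7  7  7  6  5  5  4  3  2  3  4
The bottom-right entry gives D[7][10] = 4, so no sequence of fewer than 4 edits works. Backtracking through the table gives one optimal edit sequence (4 edits):
  hrixkyz → vhrixkyz (ins v @1)
  vhrixkyz → vhribkyz (sub x→b @5)
  vhribkyz → vhribkyzh (ins h @9)
  vhribkyzh → vhribkyzhd (ins d @10)
Edit distance = 4.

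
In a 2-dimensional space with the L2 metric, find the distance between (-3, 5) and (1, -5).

(Σ|x_i - y_i|^2)^(1/2) = (|-3 - 1|^2 + |5 - (-5)|^2)^(1/2)
= (4^2 + 10^2)^(1/2) = (16 + 100)^(1/2) = (116)^(1/2) ≈ 10.7703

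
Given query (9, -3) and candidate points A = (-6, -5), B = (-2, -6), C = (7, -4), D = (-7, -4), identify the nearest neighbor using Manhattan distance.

Distances: d(A) = 17, d(B) = 14, d(C) = 3, d(D) = 17. Nearest: C = (7, -4) with distance 3.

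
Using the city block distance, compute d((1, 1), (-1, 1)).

Σ|x_i - y_i| = |1 - (-1)| + |1 - 1| = 2 + 0 = 2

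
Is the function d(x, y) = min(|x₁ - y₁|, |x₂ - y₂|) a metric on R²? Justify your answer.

No. d fails identity of indiscernibles: take x = (1, 0) and y = (1, 7). Then d(x,y) = min(|1 - 1|, |0 - 7|) = min(0, 7) = 0, yet x ≠ y.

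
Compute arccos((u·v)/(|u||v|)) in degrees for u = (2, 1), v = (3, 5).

With u = (2, 1), v = (3, 5):
u·v = 2·3 + 1·5 = 6 + 5 = 11.
|u| = √(2² + 1²) = √5, |v| = √(3² + 5²) = √34, so |u||v| = √(5·34) = √170.
cos θ = (u·v)/(|u||v|) = 11/√170 ≈ 0.843661
θ = arccos(0.843661) ≈ 32.47°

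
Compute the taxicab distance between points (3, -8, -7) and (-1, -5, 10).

Σ|x_i - y_i| = |3 - (-1)| + |-8 - (-5)| + |-7 - 10| = 4 + 3 + 17 = 24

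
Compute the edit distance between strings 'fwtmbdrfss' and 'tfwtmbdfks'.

Let D[i][j] be the edit distance between the first i characters of 'fwtmbdrfss' and the first j characters of 'tfwtmbdfks', with D[i][0] = i, D[0][j] = j, and D[i][j] = D[i-1][j-1] if the characters match, else 1 + min(D[i-1][j], D[i][j-1], D[i-1][j-1]). Filling the table (rows: prefixes of 'fwtmbdrfss', columns: prefixes of 'tfwtmbdfks'):
     ε  t  f  w  t  m  b  d  f  k  s
  ε  0  1  2  3  4  5  6  7  8  9 10
  f  1  1  1  2  3  4  5  6  7  8  9
  w  2  2  2  1  2  3  4  5  6  7  8
  t  3  2  3  2  1  2  3  4  5  6  7
  m  4  3  3  3  2  1  2  3  4  5  6
  b  5  4  4  4  3  2  1  2  3  4  5
  d  6  5  5  5  4  3  2  1  2  3  4
  r  7  6  6  6  5  4  3  2  2  3  4
  f  8  7  6  7  6  5  4  3  2  3  4
  s  9  8  7  7  7  6  5  4  3  3  3
  s 10  9  8  8  8  7  6  5  4  4  3
The bottom-right entry gives D[10][10] = 3, so no sequence of fewer than 3 edits works. Backtracking through the table gives one optimal edit sequence (3 edits):
  fwtmbdrfss → tfwtmbdrfss (ins t @1)
  tfwtmbdrfss → tfwtmbdfss (del r @8)
  tfwtmbdfss → tfwtmbdfks (sub s→k @9)
Edit distance = 3.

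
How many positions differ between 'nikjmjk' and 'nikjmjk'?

Differing positions: none. Hamming distance = 0.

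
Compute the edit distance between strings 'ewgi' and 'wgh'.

Let D[i][j] be the edit distance between the first i characters of 'ewgi' and the first j characters of 'wgh', with D[i][0] = i, D[0][j] = j, and D[i][j] = D[i-1][j-1] if the characters match, else 1 + min(D[i-1][j], D[i][j-1], D[i-1][j-1]). Filling the table (rows: prefixes of 'ewgi', columns: prefixes of 'wgh'):
     ε  w  g  h
  ε  0  1  2  3
  e  1  1  2  3
  w  2  1  2  3
  g  3  2  1  2
  i  4  3  2  2
The bottom-right entry gives D[4][3] = 2, so no sequence of fewer than 2 edits works. Backtracking through the table gives one optimal edit sequence (2 edits):
  ewgi → wgi (del e @1)
  wgi → wgh (sub i→h @3)
Edit distance = 2.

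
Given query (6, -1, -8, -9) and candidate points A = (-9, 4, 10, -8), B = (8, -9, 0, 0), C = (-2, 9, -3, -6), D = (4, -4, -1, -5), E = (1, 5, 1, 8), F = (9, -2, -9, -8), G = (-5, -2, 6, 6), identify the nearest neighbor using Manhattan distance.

Distances: d(A) = 39, d(B) = 27, d(C) = 26, d(D) = 16, d(E) = 37, d(F) = 6, d(G) = 41. Nearest: F = (9, -2, -9, -8) with distance 6.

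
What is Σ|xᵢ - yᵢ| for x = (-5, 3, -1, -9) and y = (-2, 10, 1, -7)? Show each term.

Σ|x_i - y_i| = |-5 - (-2)| + |3 - 10| + |-1 - 1| + |-9 - (-7)| = 3 + 7 + 2 + 2 = 14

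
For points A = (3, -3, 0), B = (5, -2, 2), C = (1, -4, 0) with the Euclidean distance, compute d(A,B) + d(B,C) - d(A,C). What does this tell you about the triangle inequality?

d(A,B) = √(2² + 1² + 2²) = √9 = 3, d(B,C) = √(4² + 2² + 2²) = √24 ≈ 4.899, d(A,C) = √(2² + 1² + 0²) = √5 ≈ 2.2361.
d(A,B) + d(B,C) - d(A,C) = 3 + 4.899 - 2.2361 = 7.899 - 2.2361 = 5.6629 (to 4 decimal places). This is ≥ 0, so the triangle inequality holds for these points.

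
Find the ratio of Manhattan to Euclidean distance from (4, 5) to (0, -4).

L1 = |4 - 0| + |5 - (-4)| = 4 + 9 = 13
L2 = √(4² + 9²) = √97 ≈ 9.8489
L1 ≥ L2 always (equality iff movement is along one axis); L1 > L2 here.
Ratio L1/L2 = 13/√97 ≈ 1.32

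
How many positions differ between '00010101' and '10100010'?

Differing positions: 1, 3, 4, 6, 7, 8. Hamming distance = 6.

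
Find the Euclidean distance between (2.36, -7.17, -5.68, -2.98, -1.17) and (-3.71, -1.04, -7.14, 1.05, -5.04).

√(Σ(x_i - y_i)²) = √((2.36 - (-3.71))² + (-7.17 - (-1.04))² + (-5.68 - (-7.14))² + (-2.98 - 1.05)² + (-1.17 - (-5.04))²)
= √(6.07² + (-6.13)² + 1.46² + (-4.03)² + 3.87²) = √(36.8449 + 37.5769 + 2.1316 + 16.2409 + 14.9769) = √107.7712 ≈ 10.3813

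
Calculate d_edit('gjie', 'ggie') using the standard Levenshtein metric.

Let D[i][j] be the edit distance between the first i characters of 'gjie' and the first j characters of 'ggie', with D[i][0] = i, D[0][j] = j, and D[i][j] = D[i-1][j-1] if the characters match, else 1 + min(D[i-1][j], D[i][j-1], D[i-1][j-1]). Filling the table (rows: prefixes of 'gjie', columns: prefixes of 'ggie'):
     ε  g  g  i  e
  ε  0  1  2  3  4
  g  1  0  1  2  3
  j  2  1  1  2  3
  i  3  2  2  1  2
  e  4  3  3  2  1
The bottom-right entry gives D[4][4] = 1, so no sequence of fewer than 1 edit works. Backtracking through the table gives one optimal edit sequence (1 edit):
  gjie → ggie (sub j→g @2)
Edit distance = 1.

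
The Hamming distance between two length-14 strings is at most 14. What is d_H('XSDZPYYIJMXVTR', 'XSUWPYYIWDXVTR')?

Differing positions: 3, 4, 9, 10. Hamming distance = 4. The maximum possible Hamming distance for length-14 strings is 14, so d_H/14 = 4/14 ≈ 0.2857.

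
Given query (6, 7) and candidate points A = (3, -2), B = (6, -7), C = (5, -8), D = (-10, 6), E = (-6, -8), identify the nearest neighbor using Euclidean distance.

Distances: d(A) ≈ 9.4868, d(B) = 14, d(C) ≈ 15.0333, d(D) ≈ 16.0312, d(E) ≈ 19.2094. Nearest: A = (3, -2) with distance 9.4868.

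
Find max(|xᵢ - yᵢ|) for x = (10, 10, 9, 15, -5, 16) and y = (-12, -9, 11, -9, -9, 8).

max(|x_i - y_i|) = max(|10 - (-12)|, |10 - (-9)|, |9 - 11|, |15 - (-9)|, |-5 - (-9)|, |16 - 8|) = max(22, 19, 2, 24, 4, 8) = 24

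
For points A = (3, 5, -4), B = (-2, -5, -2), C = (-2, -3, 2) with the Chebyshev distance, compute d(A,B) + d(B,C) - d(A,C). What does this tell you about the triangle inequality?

d(A,B) = max(5, 10, 2) = 10, d(B,C) = max(0, 2, 4) = 4, d(A,C) = max(5, 8, 6) = 8.
d(A,B) + d(B,C) - d(A,C) = 10 + 4 - 8 = 14 - 8 = 6. This is ≥ 0, so the triangle inequality holds for these points.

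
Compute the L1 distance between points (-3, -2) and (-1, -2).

Σ|x_i - y_i| = |-3 - (-1)| + |-2 - (-2)| = 2 + 0 = 2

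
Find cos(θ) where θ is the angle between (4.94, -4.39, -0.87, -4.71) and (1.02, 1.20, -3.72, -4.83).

With u = (4.94, -4.39, -0.87, -4.71), v = (1.02, 1.20, -3.72, -4.83):
u·v = 4.94·1.02 + (-4.39)·1.2 + (-0.87)·(-3.72) + (-4.71)·(-4.83) = 5.0388 + (-5.268) + 3.2364 + 22.7493 = 25.7565.
|u| = √(4.94² + (-4.39)² + (-0.87)² + (-4.71)²) = √(24.4036 + 19.2721 + 0.7569 + 22.1841) = √66.6167, |v| = √(1.02² + 1.2² + (-3.72)² + (-4.83)²) = √(1.0404 + 1.44 + 13.8384 + 23.3289) = √39.6477.
cos θ = (u·v)/(|u||v|) = 25.7565/(√66.6167·√39.6477) ≈ 0.5012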